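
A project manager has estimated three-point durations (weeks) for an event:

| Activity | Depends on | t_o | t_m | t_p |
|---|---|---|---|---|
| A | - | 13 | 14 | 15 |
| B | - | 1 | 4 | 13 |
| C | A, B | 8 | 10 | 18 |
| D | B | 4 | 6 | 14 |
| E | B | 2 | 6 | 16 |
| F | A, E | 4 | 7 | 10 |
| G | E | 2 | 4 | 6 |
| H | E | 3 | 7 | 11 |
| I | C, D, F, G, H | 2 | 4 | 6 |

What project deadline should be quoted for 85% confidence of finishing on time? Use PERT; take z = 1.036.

te_A = (13 + 4·14 + 15)/6 = 84/6 = 14; σ²_A = ((15−13)/6)² = 0.111
te_B = (1 + 4·4 + 13)/6 = 30/6 = 5; σ²_B = ((13−1)/6)² = 4.000
te_C = (8 + 4·10 + 18)/6 = 66/6 = 11; σ²_C = ((18−8)/6)² = 2.778
te_D = (4 + 4·6 + 14)/6 = 42/6 = 7; σ²_D = ((14−4)/6)² = 2.778
te_E = (2 + 4·6 + 16)/6 = 42/6 = 7; σ²_E = ((16−2)/6)² = 5.444
te_F = (4 + 4·7 + 10)/6 = 42/6 = 7; σ²_F = ((10−4)/6)² = 1.000
te_G = (2 + 4·4 + 6)/6 = 24/6 = 4; σ²_G = ((6−2)/6)² = 0.444
te_H = (3 + 4·7 + 11)/6 = 42/6 = 7; σ²_H = ((11−3)/6)² = 1.778
te_I = (2 + 4·4 + 6)/6 = 24/6 = 4; σ²_I = ((6−2)/6)² = 0.444

Forward pass:
ES_A = 0; EF_A = 14
ES_B = 0; EF_B = 5
ES_C = max(EF_A=14, EF_B=5) = 14; EF_C = 14+11 = 25
ES_D = 5; EF_D = 5+7 = 12
ES_E = 5; EF_E = 5+7 = 12
ES_F = max(EF_A=14, EF_E=12) = 14; EF_F = 14+7 = 21
ES_G = 12; EF_G = 12+4 = 16
ES_H = 12; EF_H = 12+7 = 19
ES_I = max(EF_C=25, EF_D=12, EF_F=21, EF_G=16, EF_H=19) = 25; EF_I = 25+4 = 29
Expected project duration μ = 29 weeks. Critical path: A → C → I.

Variance along critical path = 0.111 + 2.778 + 0.444 = 3.333; σ = 1.826 weeks.
D = μ + z·σ = 29 + 1.036·1.826 = 30.9 weeks

30.9 weeks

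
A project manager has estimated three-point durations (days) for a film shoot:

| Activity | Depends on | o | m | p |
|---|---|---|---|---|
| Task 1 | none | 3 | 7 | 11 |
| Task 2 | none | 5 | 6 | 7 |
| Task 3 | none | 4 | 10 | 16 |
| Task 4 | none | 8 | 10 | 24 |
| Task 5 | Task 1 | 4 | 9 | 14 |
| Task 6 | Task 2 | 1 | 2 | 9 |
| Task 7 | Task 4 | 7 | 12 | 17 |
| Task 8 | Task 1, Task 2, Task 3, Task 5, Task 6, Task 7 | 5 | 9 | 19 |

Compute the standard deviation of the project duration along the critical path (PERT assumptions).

3.92 days

te_Task 1 = (3 + 4·7 + 11)/6 = 42/6 = 7; σ²_Task 1 = ((11−3)/6)² = 1.778
te_Task 2 = (5 + 4·6 + 7)/6 = 36/6 = 6; σ²_Task 2 = ((7−5)/6)² = 0.111
te_Task 3 = (4 + 4·10 + 16)/6 = 60/6 = 10; σ²_Task 3 = ((16−4)/6)² = 4.000
te_Task 4 = (8 + 4·10 + 24)/6 = 72/6 = 12; σ²_Task 4 = ((24−8)/6)² = 7.111
te_Task 5 = (4 + 4·9 + 14)/6 = 54/6 = 9; σ²_Task 5 = ((14−4)/6)² = 2.778
te_Task 6 = (1 + 4·2 + 9)/6 = 18/6 = 3; σ²_Task 6 = ((9−1)/6)² = 1.778
te_Task 7 = (7 + 4·12 + 17)/6 = 72/6 = 12; σ²_Task 7 = ((17−7)/6)² = 2.778
te_Task 8 = (5 + 4·9 + 19)/6 = 60/6 = 10; σ²_Task 8 = ((19−5)/6)² = 5.444

Forward pass:
ES_Task 1 = 0; EF_Task 1 = 7
ES_Task 2 = 0; EF_Task 2 = 6
ES_Task 3 = 0; EF_Task 3 = 10
ES_Task 4 = 0; EF_Task 4 = 12
ES_Task 5 = 7; EF_Task 5 = 7+9 = 16
ES_Task 6 = 6; EF_Task 6 = 6+3 = 9
ES_Task 7 = 12; EF_Task 7 = 12+12 = 24
ES_Task 8 = max(EF_Task 1=7, EF_Task 2=6, EF_Task 3=10, EF_Task 5=16, EF_Task 6=9, EF_Task 7=24) = 24; EF_Task 8 = 24+10 = 34
Expected project duration μ = 34 days. Critical path: Task 4 → Task 7 → Task 8.

Variance along critical path = 7.111 + 2.778 + 5.444 = 15.333
σ = √15.333 = 3.916 days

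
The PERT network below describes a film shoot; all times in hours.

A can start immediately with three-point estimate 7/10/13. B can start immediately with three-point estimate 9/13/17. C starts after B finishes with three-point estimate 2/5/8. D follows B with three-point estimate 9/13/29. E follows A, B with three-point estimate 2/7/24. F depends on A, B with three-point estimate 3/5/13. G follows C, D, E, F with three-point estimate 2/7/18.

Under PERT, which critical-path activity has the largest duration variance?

D

te_A = (7 + 4·10 + 13)/6 = 60/6 = 10; σ²_A = ((13−7)/6)² = 1.000
te_B = (9 + 4·13 + 17)/6 = 78/6 = 13; σ²_B = ((17−9)/6)² = 1.778
te_C = (2 + 4·5 + 8)/6 = 30/6 = 5; σ²_C = ((8−2)/6)² = 1.000
te_D = (9 + 4·13 + 29)/6 = 90/6 = 15; σ²_D = ((29−9)/6)² = 11.111
te_E = (2 + 4·7 + 24)/6 = 54/6 = 9; σ²_E = ((24−2)/6)² = 13.444
te_F = (3 + 4·5 + 13)/6 = 36/6 = 6; σ²_F = ((13−3)/6)² = 2.778
te_G = (2 + 4·7 + 18)/6 = 48/6 = 8; σ²_G = ((18−2)/6)² = 7.111

Forward pass:
ES_A = 0; EF_A = 10
ES_B = 0; EF_B = 13
ES_C = 13; EF_C = 13+5 = 18
ES_D = 13; EF_D = 13+15 = 28
ES_E = max(EF_A=10, EF_B=13) = 13; EF_E = 13+9 = 22
ES_F = max(EF_A=10, EF_B=13) = 13; EF_F = 13+6 = 19
ES_G = max(EF_C=18, EF_D=28, EF_E=22, EF_F=19) = 28; EF_G = 28+8 = 36
Expected project duration μ = 36 hours. Critical path: B → D → G.

Variances on critical path: σ²_B=1.778, σ²_D=11.111, σ²_G=7.111.
Largest is σ²_D = 11.111.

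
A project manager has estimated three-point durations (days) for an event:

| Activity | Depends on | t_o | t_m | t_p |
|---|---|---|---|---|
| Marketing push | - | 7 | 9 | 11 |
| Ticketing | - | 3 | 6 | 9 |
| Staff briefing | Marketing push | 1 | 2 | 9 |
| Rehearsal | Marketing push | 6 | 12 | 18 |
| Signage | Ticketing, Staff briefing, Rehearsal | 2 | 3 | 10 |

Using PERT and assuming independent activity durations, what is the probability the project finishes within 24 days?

0.344

te_Marketing push = (7 + 4·9 + 11)/6 = 54/6 = 9; σ²_Marketing push = ((11−7)/6)² = 0.444
te_Ticketing = (3 + 4·6 + 9)/6 = 36/6 = 6; σ²_Ticketing = ((9−3)/6)² = 1.000
te_Staff briefing = (1 + 4·2 + 9)/6 = 18/6 = 3; σ²_Staff briefing = ((9−1)/6)² = 1.778
te_Rehearsal = (6 + 4·12 + 18)/6 = 72/6 = 12; σ²_Rehearsal = ((18−6)/6)² = 4.000
te_Signage = (2 + 4·3 + 10)/6 = 24/6 = 4; σ²_Signage = ((10−2)/6)² = 1.778

Forward pass:
ES_Marketing push = 0; EF_Marketing push = 9
ES_Ticketing = 0; EF_Ticketing = 6
ES_Staff briefing = 9; EF_Staff briefing = 9+3 = 12
ES_Rehearsal = 9; EF_Rehearsal = 9+12 = 21
ES_Signage = max(EF_Ticketing=6, EF_Staff briefing=12, EF_Rehearsal=21) = 21; EF_Signage = 21+4 = 25
Expected project duration μ = 25 days. Critical path: Marketing push → Rehearsal → Signage.

Variance along critical path = 0.444 + 4.000 + 1.778 = 6.222; σ = √6.222 = 2.494 days.
Z = (24 − 25) / 2.494 = -0.401
P(T ≤ 24) = Φ(-0.401) ≈ 0.344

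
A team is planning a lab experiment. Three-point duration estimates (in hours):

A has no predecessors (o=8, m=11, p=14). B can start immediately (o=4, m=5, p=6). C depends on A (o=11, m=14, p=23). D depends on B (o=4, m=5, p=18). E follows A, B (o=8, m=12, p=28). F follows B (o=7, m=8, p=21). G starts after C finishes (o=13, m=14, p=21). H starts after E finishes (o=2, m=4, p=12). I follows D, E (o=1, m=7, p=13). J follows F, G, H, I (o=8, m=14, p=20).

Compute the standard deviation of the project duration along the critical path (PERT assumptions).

te_A = (8 + 4·11 + 14)/6 = 66/6 = 11; σ²_A = ((14−8)/6)² = 1.000
te_B = (4 + 4·5 + 6)/6 = 30/6 = 5; σ²_B = ((6−4)/6)² = 0.111
te_C = (11 + 4·14 + 23)/6 = 90/6 = 15; σ²_C = ((23−11)/6)² = 4.000
te_D = (4 + 4·5 + 18)/6 = 42/6 = 7; σ²_D = ((18−4)/6)² = 5.444
te_E = (8 + 4·12 + 28)/6 = 84/6 = 14; σ²_E = ((28−8)/6)² = 11.111
te_F = (7 + 4·8 + 21)/6 = 60/6 = 10; σ²_F = ((21−7)/6)² = 5.444
te_G = (13 + 4·14 + 21)/6 = 90/6 = 15; σ²_G = ((21−13)/6)² = 1.778
te_H = (2 + 4·4 + 12)/6 = 30/6 = 5; σ²_H = ((12−2)/6)² = 2.778
te_I = (1 + 4·7 + 13)/6 = 42/6 = 7; σ²_I = ((13−1)/6)² = 4.000
te_J = (8 + 4·14 + 20)/6 = 84/6 = 14; σ²_J = ((20−8)/6)² = 4.000

Forward pass:
ES_A = 0; EF_A = 11
ES_B = 0; EF_B = 5
ES_C = 11; EF_C = 11+15 = 26
ES_D = 5; EF_D = 5+7 = 12
ES_E = max(EF_A=11, EF_B=5) = 11; EF_E = 11+14 = 25
ES_F = 5; EF_F = 5+10 = 15
ES_G = 26; EF_G = 26+15 = 41
ES_H = 25; EF_H = 25+5 = 30
ES_I = max(EF_D=12, EF_E=25) = 25; EF_I = 25+7 = 32
ES_J = max(EF_F=15, EF_G=41, EF_H=30, EF_I=32) = 41; EF_J = 41+14 = 55
Expected project duration μ = 55 hours. Critical path: A → C → G → J.

Variance along critical path = 1.000 + 4.000 + 1.778 + 4.000 = 10.778
σ = √10.778 = 3.283 hours

3.28 hours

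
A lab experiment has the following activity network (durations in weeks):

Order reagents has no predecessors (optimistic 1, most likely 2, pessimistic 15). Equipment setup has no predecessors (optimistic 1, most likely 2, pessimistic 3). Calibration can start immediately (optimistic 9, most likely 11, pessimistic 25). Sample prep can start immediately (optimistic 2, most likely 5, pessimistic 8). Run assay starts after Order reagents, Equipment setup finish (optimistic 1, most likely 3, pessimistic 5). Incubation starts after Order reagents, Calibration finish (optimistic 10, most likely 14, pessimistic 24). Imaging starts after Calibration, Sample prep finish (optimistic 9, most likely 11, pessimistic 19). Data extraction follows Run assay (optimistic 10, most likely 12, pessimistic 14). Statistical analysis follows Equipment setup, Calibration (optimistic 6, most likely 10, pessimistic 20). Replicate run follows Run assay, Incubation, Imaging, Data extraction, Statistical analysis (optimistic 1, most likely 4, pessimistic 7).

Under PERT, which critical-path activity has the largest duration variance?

Calibration

te_Order reagents = (1 + 4·2 + 15)/6 = 24/6 = 4; σ²_Order reagents = ((15−1)/6)² = 5.444
te_Equipment setup = (1 + 4·2 + 3)/6 = 12/6 = 2; σ²_Equipment setup = ((3−1)/6)² = 0.111
te_Calibration = (9 + 4·11 + 25)/6 = 78/6 = 13; σ²_Calibration = ((25−9)/6)² = 7.111
te_Sample prep = (2 + 4·5 + 8)/6 = 30/6 = 5; σ²_Sample prep = ((8−2)/6)² = 1.000
te_Run assay = (1 + 4·3 + 5)/6 = 18/6 = 3; σ²_Run assay = ((5−1)/6)² = 0.444
te_Incubation = (10 + 4·14 + 24)/6 = 90/6 = 15; σ²_Incubation = ((24−10)/6)² = 5.444
te_Imaging = (9 + 4·11 + 19)/6 = 72/6 = 12; σ²_Imaging = ((19−9)/6)² = 2.778
te_Data extraction = (10 + 4·12 + 14)/6 = 72/6 = 12; σ²_Data extraction = ((14−10)/6)² = 0.444
te_Statistical analysis = (6 + 4·10 + 20)/6 = 66/6 = 11; σ²_Statistical analysis = ((20−6)/6)² = 5.444
te_Replicate run = (1 + 4·4 + 7)/6 = 24/6 = 4; σ²_Replicate run = ((7−1)/6)² = 1.000

Forward pass:
ES_Order reagents = 0; EF_Order reagents = 4
ES_Equipment setup = 0; EF_Equipment setup = 2
ES_Calibration = 0; EF_Calibration = 13
ES_Sample prep = 0; EF_Sample prep = 5
ES_Run assay = max(EF_Order reagents=4, EF_Equipment setup=2) = 4; EF_Run assay = 4+3 = 7
ES_Incubation = max(EF_Order reagents=4, EF_Calibration=13) = 13; EF_Incubation = 13+15 = 28
ES_Imaging = max(EF_Calibration=13, EF_Sample prep=5) = 13; EF_Imaging = 13+12 = 25
ES_Data extraction = 7; EF_Data extraction = 7+12 = 19
ES_Statistical analysis = max(EF_Equipment setup=2, EF_Calibration=13) = 13; EF_Statistical analysis = 13+11 = 24
ES_Replicate run = max(EF_Run assay=7, EF_Incubation=28, EF_Imaging=25, EF_Data extraction=19, EF_Statistical analysis=24) = 28; EF_Replicate run = 28+4 = 32
Expected project duration μ = 32 weeks. Critical path: Calibration → Incubation → Replicate run.

Variances on critical path: σ²_Calibration=7.111, σ²_Incubation=5.444, σ²_Replicate run=1.000.
Largest is σ²_Calibration = 7.111.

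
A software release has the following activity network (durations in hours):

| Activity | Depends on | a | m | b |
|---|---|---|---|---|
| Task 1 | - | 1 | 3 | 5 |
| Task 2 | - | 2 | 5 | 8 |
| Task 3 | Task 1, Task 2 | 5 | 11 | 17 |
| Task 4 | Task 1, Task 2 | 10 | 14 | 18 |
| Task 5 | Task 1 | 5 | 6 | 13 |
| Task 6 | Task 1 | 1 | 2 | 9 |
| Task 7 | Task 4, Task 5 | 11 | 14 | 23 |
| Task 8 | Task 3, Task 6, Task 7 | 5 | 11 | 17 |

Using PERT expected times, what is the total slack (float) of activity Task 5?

9 hours

te_Task 1 = (1 + 4·3 + 5)/6 = 18/6 = 3
te_Task 2 = (2 + 4·5 + 8)/6 = 30/6 = 5
te_Task 3 = (5 + 4·11 + 17)/6 = 66/6 = 11
te_Task 4 = (10 + 4·14 + 18)/6 = 84/6 = 14
te_Task 5 = (5 + 4·6 + 13)/6 = 42/6 = 7
te_Task 6 = (1 + 4·2 + 9)/6 = 18/6 = 3
te_Task 7 = (11 + 4·14 + 23)/6 = 90/6 = 15
te_Task 8 = (5 + 4·11 + 17)/6 = 66/6 = 11

Forward pass:
ES_Task 1 = 0; EF_Task 1 = 3
ES_Task 2 = 0; EF_Task 2 = 5
ES_Task 3 = max(EF_Task 1=3, EF_Task 2=5) = 5; EF_Task 3 = 5+11 = 16
ES_Task 4 = max(EF_Task 1=3, EF_Task 2=5) = 5; EF_Task 4 = 5+14 = 19
ES_Task 5 = 3; EF_Task 5 = 3+7 = 10
ES_Task 6 = 3; EF_Task 6 = 3+3 = 6
ES_Task 7 = max(EF_Task 4=19, EF_Task 5=10) = 19; EF_Task 7 = 19+15 = 34
ES_Task 8 = max(EF_Task 3=16, EF_Task 6=6, EF_Task 7=34) = 34; EF_Task 8 = 34+11 = 45
Expected project duration μ = 45 hours. Critical path: Task 2 → Task 4 → Task 7 → Task 8.

Backward pass:
LF_Task 8 = 45; LS_Task 8 = 45−11 = 34
LF_Task 7 = LS_Task 8 = 34; LS_Task 7 = 34−15 = 19
LF_Task 6 = LS_Task 8 = 34; LS_Task 6 = 34−3 = 31
LF_Task 5 = LS_Task 7 = 19; LS_Task 5 = 19−7 = 12
LF_Task 4 = LS_Task 7 = 19; LS_Task 4 = 19−14 = 5
LF_Task 3 = LS_Task 8 = 34; LS_Task 3 = 34−11 = 23
LF_Task 2 = min(LS_Task 3=23, LS_Task 4=5) = 5; LS_Task 2 = 5−5 = 0
LF_Task 1 = min(LS_Task 3=23, LS_Task 4=5, LS_Task 5=12, LS_Task 6=31) = 5; LS_Task 1 = 5−3 = 2
Slack_Task 5 = LS_Task 5 − ES_Task 5 = 12 − 3 = 9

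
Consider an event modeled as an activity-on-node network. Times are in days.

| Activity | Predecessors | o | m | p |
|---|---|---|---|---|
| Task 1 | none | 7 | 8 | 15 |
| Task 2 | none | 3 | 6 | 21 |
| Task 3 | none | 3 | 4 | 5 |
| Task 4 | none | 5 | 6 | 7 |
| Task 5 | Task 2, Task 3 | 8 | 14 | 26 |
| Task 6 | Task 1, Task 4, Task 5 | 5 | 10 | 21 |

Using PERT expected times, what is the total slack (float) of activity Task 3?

4 days

te_Task 1 = (7 + 4·8 + 15)/6 = 54/6 = 9
te_Task 2 = (3 + 4·6 + 21)/6 = 48/6 = 8
te_Task 3 = (3 + 4·4 + 5)/6 = 24/6 = 4
te_Task 4 = (5 + 4·6 + 7)/6 = 36/6 = 6
te_Task 5 = (8 + 4·14 + 26)/6 = 90/6 = 15
te_Task 6 = (5 + 4·10 + 21)/6 = 66/6 = 11

Forward pass:
ES_Task 1 = 0; EF_Task 1 = 9
ES_Task 2 = 0; EF_Task 2 = 8
ES_Task 3 = 0; EF_Task 3 = 4
ES_Task 4 = 0; EF_Task 4 = 6
ES_Task 5 = max(EF_Task 2=8, EF_Task 3=4) = 8; EF_Task 5 = 8+15 = 23
ES_Task 6 = max(EF_Task 1=9, EF_Task 4=6, EF_Task 5=23) = 23; EF_Task 6 = 23+11 = 34
Expected project duration μ = 34 days. Critical path: Task 2 → Task 5 → Task 6.

Backward pass:
LF_Task 6 = 34; LS_Task 6 = 34−11 = 23
LF_Task 5 = LS_Task 6 = 23; LS_Task 5 = 23−15 = 8
LF_Task 4 = LS_Task 6 = 23; LS_Task 4 = 23−6 = 17
LF_Task 3 = LS_Task 5 = 8; LS_Task 3 = 8−4 = 4
LF_Task 2 = LS_Task 5 = 8; LS_Task 2 = 8−8 = 0
LF_Task 1 = LS_Task 6 = 23; LS_Task 1 = 23−9 = 14
Slack_Task 3 = LS_Task 3 − ES_Task 3 = 4 − 0 = 4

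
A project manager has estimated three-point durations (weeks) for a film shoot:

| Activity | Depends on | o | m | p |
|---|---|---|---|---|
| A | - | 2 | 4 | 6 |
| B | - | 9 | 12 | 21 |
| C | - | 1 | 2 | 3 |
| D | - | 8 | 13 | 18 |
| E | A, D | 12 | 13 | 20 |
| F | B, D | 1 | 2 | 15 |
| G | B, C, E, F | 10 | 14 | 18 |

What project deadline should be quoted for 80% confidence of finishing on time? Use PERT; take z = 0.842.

te_A = (2 + 4·4 + 6)/6 = 24/6 = 4; σ²_A = ((6−2)/6)² = 0.444
te_B = (9 + 4·12 + 21)/6 = 78/6 = 13; σ²_B = ((21−9)/6)² = 4.000
te_C = (1 + 4·2 + 3)/6 = 12/6 = 2; σ²_C = ((3−1)/6)² = 0.111
te_D = (8 + 4·13 + 18)/6 = 78/6 = 13; σ²_D = ((18−8)/6)² = 2.778
te_E = (12 + 4·13 + 20)/6 = 84/6 = 14; σ²_E = ((20−12)/6)² = 1.778
te_F = (1 + 4·2 + 15)/6 = 24/6 = 4; σ²_F = ((15−1)/6)² = 5.444
te_G = (10 + 4·14 + 18)/6 = 84/6 = 14; σ²_G = ((18−10)/6)² = 1.778

Forward pass:
ES_A = 0; EF_A = 4
ES_B = 0; EF_B = 13
ES_C = 0; EF_C = 2
ES_D = 0; EF_D = 13
ES_E = max(EF_A=4, EF_D=13) = 13; EF_E = 13+14 = 27
ES_F = max(EF_B=13, EF_D=13) = 13; EF_F = 13+4 = 17
ES_G = max(EF_B=13, EF_C=2, EF_E=27, EF_F=17) = 27; EF_G = 27+14 = 41
Expected project duration μ = 41 weeks. Critical path: D → E → G.

Variance along critical path = 2.778 + 1.778 + 1.778 = 6.333; σ = 2.517 weeks.
D = μ + z·σ = 41 + 0.842·2.517 = 43.1 weeks

43.1 weeks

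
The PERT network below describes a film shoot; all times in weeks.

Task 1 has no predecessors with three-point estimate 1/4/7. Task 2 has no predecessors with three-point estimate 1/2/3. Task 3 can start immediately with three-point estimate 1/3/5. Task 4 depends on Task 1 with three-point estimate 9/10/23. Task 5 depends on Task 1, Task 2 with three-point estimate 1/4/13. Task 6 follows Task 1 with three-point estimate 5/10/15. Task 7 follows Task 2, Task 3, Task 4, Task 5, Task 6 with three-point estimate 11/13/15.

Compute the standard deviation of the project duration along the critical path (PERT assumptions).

te_Task 1 = (1 + 4·4 + 7)/6 = 24/6 = 4; σ²_Task 1 = ((7−1)/6)² = 1.000
te_Task 2 = (1 + 4·2 + 3)/6 = 12/6 = 2; σ²_Task 2 = ((3−1)/6)² = 0.111
te_Task 3 = (1 + 4·3 + 5)/6 = 18/6 = 3; σ²_Task 3 = ((5−1)/6)² = 0.444
te_Task 4 = (9 + 4·10 + 23)/6 = 72/6 = 12; σ²_Task 4 = ((23−9)/6)² = 5.444
te_Task 5 = (1 + 4·4 + 13)/6 = 30/6 = 5; σ²_Task 5 = ((13−1)/6)² = 4.000
te_Task 6 = (5 + 4·10 + 15)/6 = 60/6 = 10; σ²_Task 6 = ((15−5)/6)² = 2.778
te_Task 7 = (11 + 4·13 + 15)/6 = 78/6 = 13; σ²_Task 7 = ((15−11)/6)² = 0.444

Forward pass:
ES_Task 1 = 0; EF_Task 1 = 4
ES_Task 2 = 0; EF_Task 2 = 2
ES_Task 3 = 0; EF_Task 3 = 3
ES_Task 4 = 4; EF_Task 4 = 4+12 = 16
ES_Task 5 = max(EF_Task 1=4, EF_Task 2=2) = 4; EF_Task 5 = 4+5 = 9
ES_Task 6 = 4; EF_Task 6 = 4+10 = 14
ES_Task 7 = max(EF_Task 2=2, EF_Task 3=3, EF_Task 4=16, EF_Task 5=9, EF_Task 6=14) = 16; EF_Task 7 = 16+13 = 29
Expected project duration μ = 29 weeks. Critical path: Task 1 → Task 4 → Task 7.

Variance along critical path = 1.000 + 5.444 + 0.444 = 6.889
σ = √6.889 = 2.625 weeks

2.62 weeks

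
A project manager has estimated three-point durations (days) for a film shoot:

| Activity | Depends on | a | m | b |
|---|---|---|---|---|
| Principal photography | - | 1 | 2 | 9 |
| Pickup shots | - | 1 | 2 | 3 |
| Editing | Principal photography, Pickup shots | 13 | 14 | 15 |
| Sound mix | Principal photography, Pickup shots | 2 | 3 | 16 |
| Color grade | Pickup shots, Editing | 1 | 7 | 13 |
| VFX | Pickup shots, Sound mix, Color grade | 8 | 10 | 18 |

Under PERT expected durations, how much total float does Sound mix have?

16 days

te_Principal photography = (1 + 4·2 + 9)/6 = 18/6 = 3
te_Pickup shots = (1 + 4·2 + 3)/6 = 12/6 = 2
te_Editing = (13 + 4·14 + 15)/6 = 84/6 = 14
te_Sound mix = (2 + 4·3 + 16)/6 = 30/6 = 5
te_Color grade = (1 + 4·7 + 13)/6 = 42/6 = 7
te_VFX = (8 + 4·10 + 18)/6 = 66/6 = 11

Forward pass:
ES_Principal photography = 0; EF_Principal photography = 3
ES_Pickup shots = 0; EF_Pickup shots = 2
ES_Editing = max(EF_Principal photography=3, EF_Pickup shots=2) = 3; EF_Editing = 3+14 = 17
ES_Sound mix = max(EF_Principal photography=3, EF_Pickup shots=2) = 3; EF_Sound mix = 3+5 = 8
ES_Color grade = max(EF_Pickup shots=2, EF_Editing=17) = 17; EF_Color grade = 17+7 = 24
ES_VFX = max(EF_Pickup shots=2, EF_Sound mix=8, EF_Color grade=24) = 24; EF_VFX = 24+11 = 35
Expected project duration μ = 35 days. Critical path: Principal photography → Editing → Color grade → VFX.

Backward pass:
LF_VFX = 35; LS_VFX = 35−11 = 24
LF_Color grade = LS_VFX = 24; LS_Color grade = 24−7 = 17
LF_Sound mix = LS_VFX = 24; LS_Sound mix = 24−5 = 19
LF_Editing = LS_Color grade = 17; LS_Editing = 17−14 = 3
LF_Pickup shots = min(LS_Editing=3, LS_Sound mix=19, LS_Color grade=17, LS_VFX=24) = 3; LS_Pickup shots = 3−2 = 1
LF_Principal photography = min(LS_Editing=3, LS_Sound mix=19) = 3; LS_Principal photography = 3−3 = 0
Slack_Sound mix = LS_Sound mix − ES_Sound mix = 19 − 3 = 16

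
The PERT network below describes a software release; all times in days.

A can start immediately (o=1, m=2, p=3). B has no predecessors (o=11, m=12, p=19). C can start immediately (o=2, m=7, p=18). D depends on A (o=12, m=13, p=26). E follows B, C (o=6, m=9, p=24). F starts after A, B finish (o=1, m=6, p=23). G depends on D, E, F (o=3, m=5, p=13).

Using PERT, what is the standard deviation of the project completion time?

te_A = (1 + 4·2 + 3)/6 = 12/6 = 2; σ²_A = ((3−1)/6)² = 0.111
te_B = (11 + 4·12 + 19)/6 = 78/6 = 13; σ²_B = ((19−11)/6)² = 1.778
te_C = (2 + 4·7 + 18)/6 = 48/6 = 8; σ²_C = ((18−2)/6)² = 7.111
te_D = (12 + 4·13 + 26)/6 = 90/6 = 15; σ²_D = ((26−12)/6)² = 5.444
te_E = (6 + 4·9 + 24)/6 = 66/6 = 11; σ²_E = ((24−6)/6)² = 9.000
te_F = (1 + 4·6 + 23)/6 = 48/6 = 8; σ²_F = ((23−1)/6)² = 13.444
te_G = (3 + 4·5 + 13)/6 = 36/6 = 6; σ²_G = ((13−3)/6)² = 2.778

Forward pass:
ES_A = 0; EF_A = 2
ES_B = 0; EF_B = 13
ES_C = 0; EF_C = 8
ES_D = 2; EF_D = 2+15 = 17
ES_E = max(EF_B=13, EF_C=8) = 13; EF_E = 13+11 = 24
ES_F = max(EF_A=2, EF_B=13) = 13; EF_F = 13+8 = 21
ES_G = max(EF_D=17, EF_E=24, EF_F=21) = 24; EF_G = 24+6 = 30
Expected project duration μ = 30 days. Critical path: B → E → G.

Variance along critical path = 1.778 + 9.000 + 2.778 = 13.556
σ = √13.556 = 3.682 days

3.68 days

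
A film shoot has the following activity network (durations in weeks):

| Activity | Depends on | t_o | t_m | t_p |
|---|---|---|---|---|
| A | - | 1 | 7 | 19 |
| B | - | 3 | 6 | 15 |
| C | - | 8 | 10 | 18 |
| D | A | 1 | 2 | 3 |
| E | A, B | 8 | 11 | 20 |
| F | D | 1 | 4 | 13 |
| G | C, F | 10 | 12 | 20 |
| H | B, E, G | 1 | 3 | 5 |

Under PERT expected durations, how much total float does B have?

te_A = (1 + 4·7 + 19)/6 = 48/6 = 8
te_B = (3 + 4·6 + 15)/6 = 42/6 = 7
te_C = (8 + 4·10 + 18)/6 = 66/6 = 11
te_D = (1 + 4·2 + 3)/6 = 12/6 = 2
te_E = (8 + 4·11 + 20)/6 = 72/6 = 12
te_F = (1 + 4·4 + 13)/6 = 30/6 = 5
te_G = (10 + 4·12 + 20)/6 = 78/6 = 13
te_H = (1 + 4·3 + 5)/6 = 18/6 = 3

Forward pass:
ES_A = 0; EF_A = 8
ES_B = 0; EF_B = 7
ES_C = 0; EF_C = 11
ES_D = 8; EF_D = 8+2 = 10
ES_E = max(EF_A=8, EF_B=7) = 8; EF_E = 8+12 = 20
ES_F = 10; EF_F = 10+5 = 15
ES_G = max(EF_C=11, EF_F=15) = 15; EF_G = 15+13 = 28
ES_H = max(EF_B=7, EF_E=20, EF_G=28) = 28; EF_H = 28+3 = 31
Expected project duration μ = 31 weeks. Critical path: A → D → F → G → H.

Backward pass:
LF_H = 31; LS_H = 31−3 = 28
LF_G = LS_H = 28; LS_G = 28−13 = 15
LF_F = LS_G = 15; LS_F = 15−5 = 10
LF_E = LS_H = 28; LS_E = 28−12 = 16
LF_D = LS_F = 10; LS_D = 10−2 = 8
LF_C = LS_G = 15; LS_C = 15−11 = 4
LF_B = min(LS_E=16, LS_H=28) = 16; LS_B = 16−7 = 9
LF_A = min(LS_D=8, LS_E=16) = 8; LS_A = 8−8 = 0
Slack_B = LS_B − ES_B = 9 − 0 = 9

9 weeks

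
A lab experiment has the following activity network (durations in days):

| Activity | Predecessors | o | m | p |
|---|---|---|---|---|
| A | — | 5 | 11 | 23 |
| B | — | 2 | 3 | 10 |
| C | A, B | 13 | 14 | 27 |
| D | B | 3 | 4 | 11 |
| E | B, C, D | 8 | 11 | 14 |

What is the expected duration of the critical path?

te_A = (5 + 4·11 + 23)/6 = 72/6 = 12
te_B = (2 + 4·3 + 10)/6 = 24/6 = 4
te_C = (13 + 4·14 + 27)/6 = 96/6 = 16
te_D = (3 + 4·4 + 11)/6 = 30/6 = 5
te_E = (8 + 4·11 + 14)/6 = 66/6 = 11

Forward pass:
ES_A = 0; EF_A = 12
ES_B = 0; EF_B = 4
ES_C = max(EF_A=12, EF_B=4) = 12; EF_C = 12+16 = 28
ES_D = 4; EF_D = 4+5 = 9
ES_E = max(EF_B=4, EF_C=28, EF_D=9) = 28; EF_E = 28+11 = 39
Expected project duration μ = 39 days. Critical path: A → C → E.

39 days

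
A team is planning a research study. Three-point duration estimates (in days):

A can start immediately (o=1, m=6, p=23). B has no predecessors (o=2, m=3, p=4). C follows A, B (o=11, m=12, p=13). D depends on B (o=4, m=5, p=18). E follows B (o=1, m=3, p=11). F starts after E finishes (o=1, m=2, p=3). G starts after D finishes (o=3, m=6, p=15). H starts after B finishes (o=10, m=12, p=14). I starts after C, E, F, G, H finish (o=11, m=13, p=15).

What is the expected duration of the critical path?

te_A = (1 + 4·6 + 23)/6 = 48/6 = 8
te_B = (2 + 4·3 + 4)/6 = 18/6 = 3
te_C = (11 + 4·12 + 13)/6 = 72/6 = 12
te_D = (4 + 4·5 + 18)/6 = 42/6 = 7
te_E = (1 + 4·3 + 11)/6 = 24/6 = 4
te_F = (1 + 4·2 + 3)/6 = 12/6 = 2
te_G = (3 + 4·6 + 15)/6 = 42/6 = 7
te_H = (10 + 4·12 + 14)/6 = 72/6 = 12
te_I = (11 + 4·13 + 15)/6 = 78/6 = 13

Forward pass:
ES_A = 0; EF_A = 8
ES_B = 0; EF_B = 3
ES_C = max(EF_A=8, EF_B=3) = 8; EF_C = 8+12 = 20
ES_D = 3; EF_D = 3+7 = 10
ES_E = 3; EF_E = 3+4 = 7
ES_F = 7; EF_F = 7+2 = 9
ES_G = 10; EF_G = 10+7 = 17
ES_H = 3; EF_H = 3+12 = 15
ES_I = max(EF_C=20, EF_E=7, EF_F=9, EF_G=17, EF_H=15) = 20; EF_I = 20+13 = 33
Expected project duration μ = 33 days. Critical path: A → C → I.

33 days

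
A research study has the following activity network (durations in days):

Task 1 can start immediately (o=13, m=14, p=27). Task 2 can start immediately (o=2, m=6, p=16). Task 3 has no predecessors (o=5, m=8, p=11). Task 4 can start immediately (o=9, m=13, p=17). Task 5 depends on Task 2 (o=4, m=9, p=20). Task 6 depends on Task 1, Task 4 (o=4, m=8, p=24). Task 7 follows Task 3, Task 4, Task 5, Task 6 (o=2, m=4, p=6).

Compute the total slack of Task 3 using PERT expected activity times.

18 days

te_Task 1 = (13 + 4·14 + 27)/6 = 96/6 = 16
te_Task 2 = (2 + 4·6 + 16)/6 = 42/6 = 7
te_Task 3 = (5 + 4·8 + 11)/6 = 48/6 = 8
te_Task 4 = (9 + 4·13 + 17)/6 = 78/6 = 13
te_Task 5 = (4 + 4·9 + 20)/6 = 60/6 = 10
te_Task 6 = (4 + 4·8 + 24)/6 = 60/6 = 10
te_Task 7 = (2 + 4·4 + 6)/6 = 24/6 = 4

Forward pass:
ES_Task 1 = 0; EF_Task 1 = 16
ES_Task 2 = 0; EF_Task 2 = 7
ES_Task 3 = 0; EF_Task 3 = 8
ES_Task 4 = 0; EF_Task 4 = 13
ES_Task 5 = 7; EF_Task 5 = 7+10 = 17
ES_Task 6 = max(EF_Task 1=16, EF_Task 4=13) = 16; EF_Task 6 = 16+10 = 26
ES_Task 7 = max(EF_Task 3=8, EF_Task 4=13, EF_Task 5=17, EF_Task 6=26) = 26; EF_Task 7 = 26+4 = 30
Expected project duration μ = 30 days. Critical path: Task 1 → Task 6 → Task 7.

Backward pass:
LF_Task 7 = 30; LS_Task 7 = 30−4 = 26
LF_Task 6 = LS_Task 7 = 26; LS_Task 6 = 26−10 = 16
LF_Task 5 = LS_Task 7 = 26; LS_Task 5 = 26−10 = 16
LF_Task 4 = min(LS_Task 6=16, LS_Task 7=26) = 16; LS_Task 4 = 16−13 = 3
LF_Task 3 = LS_Task 7 = 26; LS_Task 3 = 26−8 = 18
LF_Task 2 = LS_Task 5 = 16; LS_Task 2 = 16−7 = 9
LF_Task 1 = LS_Task 6 = 16; LS_Task 1 = 16−16 = 0
Slack_Task 3 = LS_Task 3 − ES_Task 3 = 18 − 0 = 18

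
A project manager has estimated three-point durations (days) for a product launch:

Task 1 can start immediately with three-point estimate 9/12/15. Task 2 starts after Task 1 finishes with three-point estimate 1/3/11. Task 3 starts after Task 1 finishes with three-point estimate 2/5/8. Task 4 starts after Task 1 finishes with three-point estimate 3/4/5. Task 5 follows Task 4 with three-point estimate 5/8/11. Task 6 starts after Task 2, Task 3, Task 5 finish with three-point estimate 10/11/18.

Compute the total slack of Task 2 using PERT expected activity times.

te_Task 1 = (9 + 4·12 + 15)/6 = 72/6 = 12
te_Task 2 = (1 + 4·3 + 11)/6 = 24/6 = 4
te_Task 3 = (2 + 4·5 + 8)/6 = 30/6 = 5
te_Task 4 = (3 + 4·4 + 5)/6 = 24/6 = 4
te_Task 5 = (5 + 4·8 + 11)/6 = 48/6 = 8
te_Task 6 = (10 + 4·11 + 18)/6 = 72/6 = 12

Forward pass:
ES_Task 1 = 0; EF_Task 1 = 12
ES_Task 2 = 12; EF_Task 2 = 12+4 = 16
ES_Task 3 = 12; EF_Task 3 = 12+5 = 17
ES_Task 4 = 12; EF_Task 4 = 12+4 = 16
ES_Task 5 = 16; EF_Task 5 = 16+8 = 24
ES_Task 6 = max(EF_Task 2=16, EF_Task 3=17, EF_Task 5=24) = 24; EF_Task 6 = 24+12 = 36
Expected project duration μ = 36 days. Critical path: Task 1 → Task 4 → Task 5 → Task 6.

Backward pass:
LF_Task 6 = 36; LS_Task 6 = 36−12 = 24
LF_Task 5 = LS_Task 6 = 24; LS_Task 5 = 24−8 = 16
LF_Task 4 = LS_Task 5 = 16; LS_Task 4 = 16−4 = 12
LF_Task 3 = LS_Task 6 = 24; LS_Task 3 = 24−5 = 19
LF_Task 2 = LS_Task 6 = 24; LS_Task 2 = 24−4 = 20
LF_Task 1 = min(LS_Task 2=20, LS_Task 3=19, LS_Task 4=12) = 12; LS_Task 1 = 12−12 = 0
Slack_Task 2 = LS_Task 2 − ES_Task 2 = 20 − 12 = 8

8 days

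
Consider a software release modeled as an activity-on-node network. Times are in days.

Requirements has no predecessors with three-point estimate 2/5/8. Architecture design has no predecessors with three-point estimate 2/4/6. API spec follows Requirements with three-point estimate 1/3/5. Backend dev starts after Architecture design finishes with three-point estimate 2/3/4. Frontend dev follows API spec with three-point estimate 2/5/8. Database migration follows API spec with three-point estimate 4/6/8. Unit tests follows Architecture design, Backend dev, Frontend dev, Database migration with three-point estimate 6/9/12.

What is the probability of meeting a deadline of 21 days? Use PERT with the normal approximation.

0.120

te_Requirements = (2 + 4·5 + 8)/6 = 30/6 = 5; σ²_Requirements = ((8−2)/6)² = 1.000
te_Architecture design = (2 + 4·4 + 6)/6 = 24/6 = 4; σ²_Architecture design = ((6−2)/6)² = 0.444
te_API spec = (1 + 4·3 + 5)/6 = 18/6 = 3; σ²_API spec = ((5−1)/6)² = 0.444
te_Backend dev = (2 + 4·3 + 4)/6 = 18/6 = 3; σ²_Backend dev = ((4−2)/6)² = 0.111
te_Frontend dev = (2 + 4·5 + 8)/6 = 30/6 = 5; σ²_Frontend dev = ((8−2)/6)² = 1.000
te_Database migration = (4 + 4·6 + 8)/6 = 36/6 = 6; σ²_Database migration = ((8−4)/6)² = 0.444
te_Unit tests = (6 + 4·9 + 12)/6 = 54/6 = 9; σ²_Unit tests = ((12−6)/6)² = 1.000

Forward pass:
ES_Requirements = 0; EF_Requirements = 5
ES_Architecture design = 0; EF_Architecture design = 4
ES_API spec = 5; EF_API spec = 5+3 = 8
ES_Backend dev = 4; EF_Backend dev = 4+3 = 7
ES_Frontend dev = 8; EF_Frontend dev = 8+5 = 13
ES_Database migration = 8; EF_Database migration = 8+6 = 14
ES_Unit tests = max(EF_Architecture design=4, EF_Backend dev=7, EF_Frontend dev=13, EF_Database migration=14) = 14; EF_Unit tests = 14+9 = 23
Expected project duration μ = 23 days. Critical path: Requirements → API spec → Database migration → Unit tests.

Variance along critical path = 1.000 + 0.444 + 0.444 + 1.000 = 2.889; σ = √2.889 = 1.700 days.
Z = (21 − 23) / 1.700 = -1.177
P(T ≤ 21) = Φ(-1.177) ≈ 0.120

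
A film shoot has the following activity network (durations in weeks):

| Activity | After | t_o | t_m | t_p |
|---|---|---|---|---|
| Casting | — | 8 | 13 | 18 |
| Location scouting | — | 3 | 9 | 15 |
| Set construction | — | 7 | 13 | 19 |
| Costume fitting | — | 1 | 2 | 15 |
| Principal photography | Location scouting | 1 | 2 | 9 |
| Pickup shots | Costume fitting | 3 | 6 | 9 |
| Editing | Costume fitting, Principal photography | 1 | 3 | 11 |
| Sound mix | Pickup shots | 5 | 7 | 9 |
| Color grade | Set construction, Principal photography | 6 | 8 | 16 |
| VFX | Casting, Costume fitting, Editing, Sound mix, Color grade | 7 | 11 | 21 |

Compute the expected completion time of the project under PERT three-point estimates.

34 weeks

te_Casting = (8 + 4·13 + 18)/6 = 78/6 = 13
te_Location scouting = (3 + 4·9 + 15)/6 = 54/6 = 9
te_Set construction = (7 + 4·13 + 19)/6 = 78/6 = 13
te_Costume fitting = (1 + 4·2 + 15)/6 = 24/6 = 4
te_Principal photography = (1 + 4·2 + 9)/6 = 18/6 = 3
te_Pickup shots = (3 + 4·6 + 9)/6 = 36/6 = 6
te_Editing = (1 + 4·3 + 11)/6 = 24/6 = 4
te_Sound mix = (5 + 4·7 + 9)/6 = 42/6 = 7
te_Color grade = (6 + 4·8 + 16)/6 = 54/6 = 9
te_VFX = (7 + 4·11 + 21)/6 = 72/6 = 12

Forward pass:
ES_Casting = 0; EF_Casting = 13
ES_Location scouting = 0; EF_Location scouting = 9
ES_Set construction = 0; EF_Set construction = 13
ES_Costume fitting = 0; EF_Costume fitting = 4
ES_Principal photography = 9; EF_Principal photography = 9+3 = 12
ES_Pickup shots = 4; EF_Pickup shots = 4+6 = 10
ES_Editing = max(EF_Costume fitting=4, EF_Principal photography=12) = 12; EF_Editing = 12+4 = 16
ES_Sound mix = 10; EF_Sound mix = 10+7 = 17
ES_Color grade = max(EF_Set construction=13, EF_Principal photography=12) = 13; EF_Color grade = 13+9 = 22
ES_VFX = max(EF_Casting=13, EF_Costume fitting=4, EF_Editing=16, EF_Sound mix=17, EF_Color grade=22) = 22; EF_VFX = 22+12 = 34
Expected project duration μ = 34 weeks. Critical path: Set construction → Color grade → VFX.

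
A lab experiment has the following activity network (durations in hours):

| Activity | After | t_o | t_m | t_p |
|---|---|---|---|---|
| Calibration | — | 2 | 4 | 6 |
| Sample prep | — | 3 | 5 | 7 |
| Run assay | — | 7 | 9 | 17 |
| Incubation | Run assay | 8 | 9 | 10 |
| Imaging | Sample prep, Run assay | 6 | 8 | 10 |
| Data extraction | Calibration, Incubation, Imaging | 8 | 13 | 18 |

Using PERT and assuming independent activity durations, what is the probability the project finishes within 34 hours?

te_Calibration = (2 + 4·4 + 6)/6 = 24/6 = 4; σ²_Calibration = ((6−2)/6)² = 0.444
te_Sample prep = (3 + 4·5 + 7)/6 = 30/6 = 5; σ²_Sample prep = ((7−3)/6)² = 0.444
te_Run assay = (7 + 4·9 + 17)/6 = 60/6 = 10; σ²_Run assay = ((17−7)/6)² = 2.778
te_Incubation = (8 + 4·9 + 10)/6 = 54/6 = 9; σ²_Incubation = ((10−8)/6)² = 0.111
te_Imaging = (6 + 4·8 + 10)/6 = 48/6 = 8; σ²_Imaging = ((10−6)/6)² = 0.444
te_Data extraction = (8 + 4·13 + 18)/6 = 78/6 = 13; σ²_Data extraction = ((18−8)/6)² = 2.778

Forward pass:
ES_Calibration = 0; EF_Calibration = 4
ES_Sample prep = 0; EF_Sample prep = 5
ES_Run assay = 0; EF_Run assay = 10
ES_Incubation = 10; EF_Incubation = 10+9 = 19
ES_Imaging = max(EF_Sample prep=5, EF_Run assay=10) = 10; EF_Imaging = 10+8 = 18
ES_Data extraction = max(EF_Calibration=4, EF_Incubation=19, EF_Imaging=18) = 19; EF_Data extraction = 19+13 = 32
Expected project duration μ = 32 hours. Critical path: Run assay → Incubation → Data extraction.

Variance along critical path = 2.778 + 0.111 + 2.778 = 5.667; σ = √5.667 = 2.380 hours.
Z = (34 − 32) / 2.380 = 0.840
P(T ≤ 34) = Φ(0.840) ≈ 0.800

0.800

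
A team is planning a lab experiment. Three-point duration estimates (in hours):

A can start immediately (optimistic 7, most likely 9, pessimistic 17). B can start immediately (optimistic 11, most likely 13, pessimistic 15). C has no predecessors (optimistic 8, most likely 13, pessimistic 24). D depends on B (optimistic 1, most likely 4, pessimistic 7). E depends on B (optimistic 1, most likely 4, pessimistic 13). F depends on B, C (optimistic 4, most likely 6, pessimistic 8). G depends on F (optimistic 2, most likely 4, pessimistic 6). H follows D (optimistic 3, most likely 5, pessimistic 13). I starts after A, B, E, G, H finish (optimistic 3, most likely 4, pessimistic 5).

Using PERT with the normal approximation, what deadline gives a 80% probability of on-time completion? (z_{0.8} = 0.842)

te_A = (7 + 4·9 + 17)/6 = 60/6 = 10; σ²_A = ((17−7)/6)² = 2.778
te_B = (11 + 4·13 + 15)/6 = 78/6 = 13; σ²_B = ((15−11)/6)² = 0.444
te_C = (8 + 4·13 + 24)/6 = 84/6 = 14; σ²_C = ((24−8)/6)² = 7.111
te_D = (1 + 4·4 + 7)/6 = 24/6 = 4; σ²_D = ((7−1)/6)² = 1.000
te_E = (1 + 4·4 + 13)/6 = 30/6 = 5; σ²_E = ((13−1)/6)² = 4.000
te_F = (4 + 4·6 + 8)/6 = 36/6 = 6; σ²_F = ((8−4)/6)² = 0.444
te_G = (2 + 4·4 + 6)/6 = 24/6 = 4; σ²_G = ((6−2)/6)² = 0.444
te_H = (3 + 4·5 + 13)/6 = 36/6 = 6; σ²_H = ((13−3)/6)² = 2.778
te_I = (3 + 4·4 + 5)/6 = 24/6 = 4; σ²_I = ((5−3)/6)² = 0.111

Forward pass:
ES_A = 0; EF_A = 10
ES_B = 0; EF_B = 13
ES_C = 0; EF_C = 14
ES_D = 13; EF_D = 13+4 = 17
ES_E = 13; EF_E = 13+5 = 18
ES_F = max(EF_B=13, EF_C=14) = 14; EF_F = 14+6 = 20
ES_G = 20; EF_G = 20+4 = 24
ES_H = 17; EF_H = 17+6 = 23
ES_I = max(EF_A=10, EF_B=13, EF_E=18, EF_G=24, EF_H=23) = 24; EF_I = 24+4 = 28
Expected project duration μ = 28 hours. Critical path: C → F → G → I.

Variance along critical path = 7.111 + 0.444 + 0.444 + 0.111 = 8.111; σ = 2.848 hours.
D = μ + z·σ = 28 + 0.842·2.848 = 30.4 hours

30.4 hours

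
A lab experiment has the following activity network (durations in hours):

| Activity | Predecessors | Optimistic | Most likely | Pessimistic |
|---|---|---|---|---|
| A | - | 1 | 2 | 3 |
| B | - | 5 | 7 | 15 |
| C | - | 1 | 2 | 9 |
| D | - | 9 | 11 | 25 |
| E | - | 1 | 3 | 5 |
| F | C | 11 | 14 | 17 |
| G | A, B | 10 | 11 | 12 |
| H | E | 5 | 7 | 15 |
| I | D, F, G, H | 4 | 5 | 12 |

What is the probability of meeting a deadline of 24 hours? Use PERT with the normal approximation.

0.322

te_A = (1 + 4·2 + 3)/6 = 12/6 = 2; σ²_A = ((3−1)/6)² = 0.111
te_B = (5 + 4·7 + 15)/6 = 48/6 = 8; σ²_B = ((15−5)/6)² = 2.778
te_C = (1 + 4·2 + 9)/6 = 18/6 = 3; σ²_C = ((9−1)/6)² = 1.778
te_D = (9 + 4·11 + 25)/6 = 78/6 = 13; σ²_D = ((25−9)/6)² = 7.111
te_E = (1 + 4·3 + 5)/6 = 18/6 = 3; σ²_E = ((5−1)/6)² = 0.444
te_F = (11 + 4·14 + 17)/6 = 84/6 = 14; σ²_F = ((17−11)/6)² = 1.000
te_G = (10 + 4·11 + 12)/6 = 66/6 = 11; σ²_G = ((12−10)/6)² = 0.111
te_H = (5 + 4·7 + 15)/6 = 48/6 = 8; σ²_H = ((15−5)/6)² = 2.778
te_I = (4 + 4·5 + 12)/6 = 36/6 = 6; σ²_I = ((12−4)/6)² = 1.778

Forward pass:
ES_A = 0; EF_A = 2
ES_B = 0; EF_B = 8
ES_C = 0; EF_C = 3
ES_D = 0; EF_D = 13
ES_E = 0; EF_E = 3
ES_F = 3; EF_F = 3+14 = 17
ES_G = max(EF_A=2, EF_B=8) = 8; EF_G = 8+11 = 19
ES_H = 3; EF_H = 3+8 = 11
ES_I = max(EF_D=13, EF_F=17, EF_G=19, EF_H=11) = 19; EF_I = 19+6 = 25
Expected project duration μ = 25 hours. Critical path: B → G → I.

Variance along critical path = 2.778 + 0.111 + 1.778 = 4.667; σ = √4.667 = 2.160 hours.
Z = (24 − 25) / 2.160 = -0.463
P(T ≤ 24) = Φ(-0.463) ≈ 0.322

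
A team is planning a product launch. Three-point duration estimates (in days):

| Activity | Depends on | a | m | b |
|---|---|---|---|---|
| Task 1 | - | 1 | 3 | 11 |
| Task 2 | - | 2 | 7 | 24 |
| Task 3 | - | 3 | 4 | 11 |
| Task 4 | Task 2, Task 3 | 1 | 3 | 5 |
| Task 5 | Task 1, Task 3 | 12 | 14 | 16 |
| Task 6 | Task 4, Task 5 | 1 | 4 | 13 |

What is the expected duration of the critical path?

24 days

te_Task 1 = (1 + 4·3 + 11)/6 = 24/6 = 4
te_Task 2 = (2 + 4·7 + 24)/6 = 54/6 = 9
te_Task 3 = (3 + 4·4 + 11)/6 = 30/6 = 5
te_Task 4 = (1 + 4·3 + 5)/6 = 18/6 = 3
te_Task 5 = (12 + 4·14 + 16)/6 = 84/6 = 14
te_Task 6 = (1 + 4·4 + 13)/6 = 30/6 = 5

Forward pass:
ES_Task 1 = 0; EF_Task 1 = 4
ES_Task 2 = 0; EF_Task 2 = 9
ES_Task 3 = 0; EF_Task 3 = 5
ES_Task 4 = max(EF_Task 2=9, EF_Task 3=5) = 9; EF_Task 4 = 9+3 = 12
ES_Task 5 = max(EF_Task 1=4, EF_Task 3=5) = 5; EF_Task 5 = 5+14 = 19
ES_Task 6 = max(EF_Task 4=12, EF_Task 5=19) = 19; EF_Task 6 = 19+5 = 24
Expected project duration μ = 24 days. Critical path: Task 3 → Task 5 → Task 6.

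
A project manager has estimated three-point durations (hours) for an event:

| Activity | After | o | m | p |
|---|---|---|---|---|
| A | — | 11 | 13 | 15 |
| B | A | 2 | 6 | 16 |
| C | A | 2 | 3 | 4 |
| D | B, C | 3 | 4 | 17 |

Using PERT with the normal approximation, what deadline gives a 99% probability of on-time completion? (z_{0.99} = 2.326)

33.8 hours

te_A = (11 + 4·13 + 15)/6 = 78/6 = 13; σ²_A = ((15−11)/6)² = 0.444
te_B = (2 + 4·6 + 16)/6 = 42/6 = 7; σ²_B = ((16−2)/6)² = 5.444
te_C = (2 + 4·3 + 4)/6 = 18/6 = 3; σ²_C = ((4−2)/6)² = 0.111
te_D = (3 + 4·4 + 17)/6 = 36/6 = 6; σ²_D = ((17−3)/6)² = 5.444

Forward pass:
ES_A = 0; EF_A = 13
ES_B = 13; EF_B = 13+7 = 20
ES_C = 13; EF_C = 13+3 = 16
ES_D = max(EF_B=20, EF_C=16) = 20; EF_D = 20+6 = 26
Expected project duration μ = 26 hours. Critical path: A → B → D.

Variance along critical path = 0.444 + 5.444 + 5.444 = 11.333; σ = 3.367 hours.
D = μ + z·σ = 26 + 2.326·3.367 = 33.8 hours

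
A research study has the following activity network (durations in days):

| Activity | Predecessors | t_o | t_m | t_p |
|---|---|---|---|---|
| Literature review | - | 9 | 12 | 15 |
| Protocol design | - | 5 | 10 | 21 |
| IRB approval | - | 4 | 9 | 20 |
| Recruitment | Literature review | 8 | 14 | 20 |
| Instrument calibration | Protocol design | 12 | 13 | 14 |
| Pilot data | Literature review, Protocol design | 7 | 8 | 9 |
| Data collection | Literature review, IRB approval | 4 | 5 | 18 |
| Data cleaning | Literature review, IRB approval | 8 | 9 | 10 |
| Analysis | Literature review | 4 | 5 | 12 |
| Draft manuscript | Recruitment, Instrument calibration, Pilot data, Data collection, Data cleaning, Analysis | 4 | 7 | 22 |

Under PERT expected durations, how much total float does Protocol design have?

2 days

te_Literature review = (9 + 4·12 + 15)/6 = 72/6 = 12
te_Protocol design = (5 + 4·10 + 21)/6 = 66/6 = 11
te_IRB approval = (4 + 4·9 + 20)/6 = 60/6 = 10
te_Recruitment = (8 + 4·14 + 20)/6 = 84/6 = 14
te_Instrument calibration = (12 + 4·13 + 14)/6 = 78/6 = 13
te_Pilot data = (7 + 4·8 + 9)/6 = 48/6 = 8
te_Data collection = (4 + 4·5 + 18)/6 = 42/6 = 7
te_Data cleaning = (8 + 4·9 + 10)/6 = 54/6 = 9
te_Analysis = (4 + 4·5 + 12)/6 = 36/6 = 6
te_Draft manuscript = (4 + 4·7 + 22)/6 = 54/6 = 9

Forward pass:
ES_Literature review = 0; EF_Literature review = 12
ES_Protocol design = 0; EF_Protocol design = 11
ES_IRB approval = 0; EF_IRB approval = 10
ES_Recruitment = 12; EF_Recruitment = 12+14 = 26
ES_Instrument calibration = 11; EF_Instrument calibration = 11+13 = 24
ES_Pilot data = max(EF_Literature review=12, EF_Protocol design=11) = 12; EF_Pilot data = 12+8 = 20
ES_Data collection = max(EF_Literature review=12, EF_IRB approval=10) = 12; EF_Data collection = 12+7 = 19
ES_Data cleaning = max(EF_Literature review=12, EF_IRB approval=10) = 12; EF_Data cleaning = 12+9 = 21
ES_Analysis = 12; EF_Analysis = 12+6 = 18
ES_Draft manuscript = max(EF_Recruitment=26, EF_Instrument calibration=24, EF_Pilot data=20, EF_Data collection=19, EF_Data cleaning=21, EF_Analysis=18) = 26; EF_Draft manuscript = 26+9 = 35
Expected project duration μ = 35 days. Critical path: Literature review → Recruitment → Draft manuscript.

Backward pass:
LF_Draft manuscript = 35; LS_Draft manuscript = 35−9 = 26
LF_Analysis = LS_Draft manuscript = 26; LS_Analysis = 26−6 = 20
LF_Data cleaning = LS_Draft manuscript = 26; LS_Data cleaning = 26−9 = 17
LF_Data collection = LS_Draft manuscript = 26; LS_Data collection = 26−7 = 19
LF_Pilot data = LS_Draft manuscript = 26; LS_Pilot data = 26−8 = 18
LF_Instrument calibration = LS_Draft manuscript = 26; LS_Instrument calibration = 26−13 = 13
LF_Recruitment = LS_Draft manuscript = 26; LS_Recruitment = 26−14 = 12
LF_IRB approval = min(LS_Data collection=19, LS_Data cleaning=17) = 17; LS_IRB approval = 17−10 = 7
LF_Protocol design = min(LS_Instrument calibration=13, LS_Pilot data=18) = 13; LS_Protocol design = 13−11 = 2
LF_Literature review = min(LS_Recruitment=12, LS_Pilot data=18, LS_Data collection=19, LS_Data cleaning=17, LS_Analysis=20) = 12; LS_Literature review = 12−12 = 0
Slack_Protocol design = LS_Protocol design − ES_Protocol design = 2 − 0 = 2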